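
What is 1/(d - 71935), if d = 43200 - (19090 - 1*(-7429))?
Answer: -1/55254 ≈ -1.8098e-5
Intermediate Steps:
d = 16681 (d = 43200 - (19090 + 7429) = 43200 - 1*26519 = 43200 - 26519 = 16681)
1/(d - 71935) = 1/(16681 - 71935) = 1/(-55254) = -1/55254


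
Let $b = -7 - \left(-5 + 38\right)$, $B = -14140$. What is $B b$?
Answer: $565600$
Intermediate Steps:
$b = -40$ ($b = -7 - 33 = -40$)
$B b = \left(-14140\right) \left(-40\right) = 565600$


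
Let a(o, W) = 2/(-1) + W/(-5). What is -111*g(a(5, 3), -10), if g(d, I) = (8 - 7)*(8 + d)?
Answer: -2997/5 ≈ -599.40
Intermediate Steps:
a(o, W) = -2 - W/5 (a(o, W) = 2*(-1) + W*(-⅕) = -2 - W/5)
g(d, I) = 8 + d (g(d, I) = 1*(8 + d) = 8 + d)
-111*g(a(5, 3), -10) = -111*(8 + (-2 - ⅕*3)) = -111*(8 + (-2 - ⅗)) = -111*(8 - 13/5) = -111*27/5 = -2997/5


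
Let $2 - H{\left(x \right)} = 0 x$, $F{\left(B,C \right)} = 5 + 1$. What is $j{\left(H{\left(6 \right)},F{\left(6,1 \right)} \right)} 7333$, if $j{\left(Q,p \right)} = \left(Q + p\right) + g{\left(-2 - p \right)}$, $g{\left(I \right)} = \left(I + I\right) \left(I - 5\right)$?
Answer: $1583928$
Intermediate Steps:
$F{\left(B,C \right)} = 6$
$H{\left(x \right)} = 2$ ($H{\left(x \right)} = 2 - 0 x = 2 - 0 = 2 + 0 = 2$)
$g{\left(I \right)} = 2 I \left(-5 + I\right)$
$j{\left(Q,p \right)} = Q + p + 2 \left(-7 - p\right) \left(-2 - p\right)$ ($j{\left(Q,p \right)} = \left(Q + p\right) + 2 \left(-2 - p\right) \left(-5 - \left(2 + p\right)\right) = \left(Q + p\right) + 2 \left(-2 - p\right) \left(-7 - p\right) = \left(Q + p\right) + 2 \left(-7 - p\right) \left(-2 - p\right) = Q + p + 2 \left(-7 - p\right) \left(-2 - p\right)$)
$j{\left(H{\left(6 \right)},F{\left(6,1 \right)} \right)} 7333 = \left(2 + 6 + 2 \left(2 + 6\right) \left(7 + 6\right)\right) 7333 = \left(2 + 6 + 2 \cdot 8 \cdot 13\right) 7333 = \left(2 + 6 + 208\right) 7333 = 216 \cdot 7333 = 1583928$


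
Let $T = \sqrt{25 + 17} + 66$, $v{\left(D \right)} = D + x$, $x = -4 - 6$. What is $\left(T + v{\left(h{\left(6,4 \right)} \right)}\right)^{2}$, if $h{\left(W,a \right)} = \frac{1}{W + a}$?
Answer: $\frac{318921}{100} + \frac{561 \sqrt{42}}{5} \approx 3916.3$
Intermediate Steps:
$x = -10$
$v{\left(D \right)} = -10 + D$ ($v{\left(D \right)} = D - 10 = -10 + D$)
$T = 66 + \sqrt{42}$ ($T = \sqrt{42} + 66 = 66 + \sqrt{42} \approx 72.481$)
$\left(T + v{\left(h{\left(6,4 \right)} \right)}\right)^{2} = \left(\left(66 + \sqrt{42}\right) - \left(10 - \frac{1}{6 + 4}\right)\right)^{2} = \left(\left(66 + \sqrt{42}\right) - \left(10 - \frac{1}{10}\right)\right)^{2} = \left(\left(66 + \sqrt{42}\right) + \left(-10 + \frac{1}{10}\right)\right)^{2} = \left(\left(66 + \sqrt{42}\right) - \frac{99}{10}\right)^{2} = \left(\frac{561}{10} + \sqrt{42}\right)^{2}$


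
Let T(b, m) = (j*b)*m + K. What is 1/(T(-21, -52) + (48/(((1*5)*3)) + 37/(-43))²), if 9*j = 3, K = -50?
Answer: 46225/14767659 ≈ 0.0031301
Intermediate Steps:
j = ⅓ (j = (⅑)*3 = ⅓ ≈ 0.33333)
T(b, m) = -50 + b*m/3 (T(b, m) = (b/3)*m - 50 = b*m/3 - 50 = -50 + b*m/3)
1/(T(-21, -52) + (48/(((1*5)*3)) + 37/(-43))²) = 1/((-50 + (⅓)*(-21)*(-52)) + (48/(((1*5)*3)) + 37/(-43))²) = 1/((-50 + 364) + (48/((5*3)) + 37*(-1/43))²) = 1/(314 + (48/15 - 37/43)²) = 1/(314 + (48*(1/15) - 37/43)²) = 1/(314 + (16/5 - 37/43)²) = 1/(314 + (503/215)²) = 1/(314 + 253009/46225) = 1/(14767659/46225) = 46225/14767659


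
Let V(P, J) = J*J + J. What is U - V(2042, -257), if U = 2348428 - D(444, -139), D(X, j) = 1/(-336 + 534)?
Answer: 451961927/198 ≈ 2.2826e+6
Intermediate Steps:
V(P, J) = J + J² (V(P, J) = J² + J = J + J²)
D(X, j) = 1/198
U = 464988743/198 (U = 2348428 - 1*1/198 = 2348428 - 1/198 = 464988743/198 ≈ 2.3484e+6)
U - V(2042, -257) = 464988743/198 - (-257)*(1 - 257) = 464988743/198 - (-257)*(-256) = 464988743/198 - 1*65792 = 464988743/198 - 65792 = 451961927/198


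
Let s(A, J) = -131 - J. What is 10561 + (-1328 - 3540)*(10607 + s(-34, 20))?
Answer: -50889247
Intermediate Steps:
10561 + (-1328 - 3540)*(10607 + s(-34, 20)) = 10561 + (-1328 - 3540)*(10607 + (-131 - 1*20)) = 10561 - 4868*(10607 + (-131 - 20)) = 10561 - 4868*(10607 - 151) = 10561 - 4868*10456 = 10561 - 50899808 = -50889247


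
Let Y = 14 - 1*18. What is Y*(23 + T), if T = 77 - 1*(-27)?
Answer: -508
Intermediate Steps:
T = 104 (T = 77 + 27 = 104)
Y = -4 (Y = 14 - 18 = -4)
Y*(23 + T) = -4*(23 + 104) = -4*127 = -508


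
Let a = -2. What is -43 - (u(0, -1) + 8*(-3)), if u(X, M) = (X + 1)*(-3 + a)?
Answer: -14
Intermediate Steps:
u(X, M) = -5 - 5*X (u(X, M) = (X + 1)*(-3 - 2) = (1 + X)*(-5) = -5 - 5*X)
-43 - (u(0, -1) + 8*(-3)) = -43 - ((-5 - 5*0) + 8*(-3)) = -43 - ((-5 + 0) - 24) = -43 - (-5 - 24) = -43 - 1*(-29) = -43 + 29 = -14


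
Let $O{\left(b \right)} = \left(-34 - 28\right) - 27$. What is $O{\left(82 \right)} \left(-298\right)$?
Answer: $26522$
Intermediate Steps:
$O{\left(b \right)} = -89$ ($O{\left(b \right)} = -62 - 27 = -89$)
$O{\left(82 \right)} \left(-298\right) = \left(-89\right) \left(-298\right) = 26522$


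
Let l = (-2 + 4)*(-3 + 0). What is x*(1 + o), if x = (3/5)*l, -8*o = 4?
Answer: -9/5 ≈ -1.8000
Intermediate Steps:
o = -1/2 (o = -1/8*4 = -1/2 ≈ -0.50000)
l = -6 (l = 2*(-3) = -6)
x = -18/5 (x = (3/5)*(-6) = -18/5 ≈ -3.6000)
x*(1 + o) = -18*(1 - 1/2)/5 = -18/5*1/2 = -9/5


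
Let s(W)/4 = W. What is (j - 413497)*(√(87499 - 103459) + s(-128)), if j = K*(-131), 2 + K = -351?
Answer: 188034048 - 734508*I*√3990 ≈ 1.8803e+8 - 4.6396e+7*I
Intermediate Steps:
K = -353 (K = -2 - 351 = -353)
s(W) = 4*W
j = 46243 (j = -353*(-131) = 46243)
(j - 413497)*(√(87499 - 103459) + s(-128)) = (46243 - 413497)*(√(87499 - 103459) + 4*(-128)) = -367254*(√(-15960) - 512) = -367254*(2*I*√3990 - 512) = -367254*(-512 + 2*I*√3990) = 188034048 - 734508*I*√3990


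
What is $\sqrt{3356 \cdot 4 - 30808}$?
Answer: $2 i \sqrt{4346} \approx 131.85 i$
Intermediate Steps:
$\sqrt{3356 \cdot 4 - 30808} = \sqrt{13424 - 30808} = \sqrt{-17384} = 2 i \sqrt{4346}$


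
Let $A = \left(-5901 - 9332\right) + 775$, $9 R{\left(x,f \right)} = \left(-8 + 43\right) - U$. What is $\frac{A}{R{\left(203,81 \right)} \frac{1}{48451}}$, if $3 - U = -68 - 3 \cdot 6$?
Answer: $\frac{350252279}{3} \approx 1.1675 \cdot 10^{8}$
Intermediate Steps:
$U = 89$ ($U = 3 - \left(-68 - 3 \cdot 6\right) = 3 - \left(-68 - 18\right) = 3 - -86 = 3 + 86 = 89$)
$R{\left(x,f \right)} = -6$ ($R{\left(x,f \right)} = \frac{\left(-8 + 43\right) - 89}{9} = \frac{35 - 89}{9} = \frac{1}{9} \left(-54\right) = -6$)
$A = -14458$ ($A = -15233 + 775 = -14458$)
$\frac{A}{R{\left(203,81 \right)} \frac{1}{48451}} = - \frac{14458}{\left(-6\right) \frac{1}{48451}} = - \frac{14458}{- \frac{6}{48451}} = \left(-14458\right) \left(- \frac{48451}{6}\right) = \frac{350252279}{3}$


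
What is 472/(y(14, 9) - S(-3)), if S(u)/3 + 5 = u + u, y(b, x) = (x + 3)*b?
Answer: 472/201 ≈ 2.3483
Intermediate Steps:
y(b, x) = b*(3 + x) (y(b, x) = (3 + x)*b = b*(3 + x))
S(u) = -15 + 6*u (S(u) = -15 + 3*(u + u) = -15 + 3*(2*u) = -15 + 6*u)
472/(y(14, 9) - S(-3)) = 472/(14*(3 + 9) - (-15 + 6*(-3))) = 472/(14*12 - (-15 - 18)) = 472/(168 - 1*(-33)) = 472/(168 + 33) = 472/201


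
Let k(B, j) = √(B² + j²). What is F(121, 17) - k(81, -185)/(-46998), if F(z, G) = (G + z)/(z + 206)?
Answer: 46/109 + √40786/46998 ≈ 0.42632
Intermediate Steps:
F(z, G) = (G + z)/(206 + z)
F(121, 17) - k(81, -185)/(-46998) = (17 + 121)/(206 + 121) - √(81² + (-185)²)/(-46998) = 138/327 - √(6561 + 34225)*(-1)/46998 = (1/327)*138 - √40786*(-1)/46998 = 46/109 - (-1)*√40786/46998 = 46/109 + √40786/46998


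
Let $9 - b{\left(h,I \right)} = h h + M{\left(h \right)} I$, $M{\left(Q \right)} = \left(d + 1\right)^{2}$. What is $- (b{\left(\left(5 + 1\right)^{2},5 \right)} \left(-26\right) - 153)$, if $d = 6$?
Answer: $-39679$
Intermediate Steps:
$M{\left(Q \right)} = 49$ ($M{\left(Q \right)} = \left(6 + 1\right)^{2} = 7^{2} = 49$)
$b{\left(h,I \right)} = 9 - h^{2} - 49 I$ ($b{\left(h,I \right)} = 9 - \left(h h + 49 I\right) = 9 - \left(h^{2} + 49 I\right) = 9 - h^{2} - 49 I$)
$- (b{\left(\left(5 + 1\right)^{2},5 \right)} \left(-26\right) - 153) = - (\left(9 - \left(\left(5 + 1\right)^{2}\right)^{2} - 245\right) \left(-26\right) - 153) = - (\left(9 - \left(6^{2}\right)^{2} - 245\right) \left(-26\right) - 153) = - (\left(9 - 36^{2} - 245\right) \left(-26\right) - 153) = - (\left(9 - 1296 - 245\right) \left(-26\right) - 153) = - (\left(-1532\right) \left(-26\right) - 153) = - (39832 - 153) = \left(-1\right) 39679 = -39679$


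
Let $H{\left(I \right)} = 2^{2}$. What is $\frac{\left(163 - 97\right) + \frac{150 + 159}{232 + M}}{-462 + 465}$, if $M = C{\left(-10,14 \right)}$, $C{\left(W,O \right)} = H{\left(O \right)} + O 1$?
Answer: $\frac{5603}{250} \approx 22.412$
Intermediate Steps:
$H{\left(I \right)} = 4$
$C{\left(W,O \right)} = 4 + O$ ($C{\left(W,O \right)} = 4 + O 1 = 4 + O$)
$M = 18$ ($M = 4 + 14 = 18$)
$\frac{\left(163 - 97\right) + \frac{150 + 159}{232 + M}}{-462 + 465} = \frac{\left(163 - 97\right) + \frac{150 + 159}{232 + 18}}{-462 + 465} = \frac{66 + \frac{309}{250}}{3} = \left(66 + 309 \cdot \frac{1}{250}\right) \frac{1}{3} = \left(66 + \frac{309}{250}\right) \frac{1}{3} = \frac{16809}{250} \cdot \frac{1}{3} = \frac{5603}{250}$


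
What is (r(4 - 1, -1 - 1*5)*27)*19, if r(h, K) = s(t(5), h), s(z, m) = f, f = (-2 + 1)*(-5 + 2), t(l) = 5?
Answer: 1539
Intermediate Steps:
f = 3 (f = -1*(-3) = 3)
s(z, m) = 3
r(h, K) = 3
(r(4 - 1, -1 - 1*5)*27)*19 = (3*27)*19 = 81*19 = 1539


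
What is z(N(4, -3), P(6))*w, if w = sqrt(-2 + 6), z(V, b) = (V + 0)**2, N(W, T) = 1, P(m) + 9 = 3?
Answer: 2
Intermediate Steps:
P(m) = -6 (P(m) = -9 + 3 = -6)
z(V, b) = V**2
w = 2 (w = sqrt(4) = 2)
z(N(4, -3), P(6))*w = 1**2*2 = 1*2 = 2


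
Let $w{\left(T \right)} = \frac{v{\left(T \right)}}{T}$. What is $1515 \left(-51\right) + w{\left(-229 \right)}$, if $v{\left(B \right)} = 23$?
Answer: $- \frac{17693708}{229} \approx -77265.0$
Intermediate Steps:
$w{\left(T \right)} = \frac{23}{T}$
$1515 \left(-51\right) + w{\left(-229 \right)} = 1515 \left(-51\right) + \frac{23}{-229} = -77265 + 23 \left(- \frac{1}{229}\right) = -77265 - \frac{23}{229} = - \frac{17693708}{229}$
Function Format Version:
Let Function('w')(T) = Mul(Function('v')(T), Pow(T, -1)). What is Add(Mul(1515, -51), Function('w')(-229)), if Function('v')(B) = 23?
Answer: Rational(-17693708, 229) ≈ -77265.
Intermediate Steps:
Function('w')(T) = Mul(23, Pow(T, -1))
Add(Mul(1515, -51), Function('w')(-229)) = Add(Mul(1515, -51), Mul(23, Pow(-229, -1))) = Add(-77265, Mul(23, Rational(-1, 229))) = Add(-77265, Rational(-23, 229)) = Rational(-17693708, 229)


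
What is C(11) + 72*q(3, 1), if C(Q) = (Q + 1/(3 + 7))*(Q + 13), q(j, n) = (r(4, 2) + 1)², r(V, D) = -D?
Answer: 1692/5 ≈ 338.40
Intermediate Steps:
q(j, n) = 1 (q(j, n) = (-1*2 + 1)² = (-2 + 1)² = (-1)² = 1)
C(Q) = (13 + Q)*(⅒ + Q) (C(Q) = (Q + 1/10)*(13 + Q) = (Q + ⅒)*(13 + Q) = (⅒ + Q)*(13 + Q) = (13 + Q)*(⅒ + Q))
C(11) + 72*q(3, 1) = (13/10 + 11² + (131/10)*11) + 72*1 = (13/10 + 121 + 1441/10) + 72 = 1332/5 + 72 = 1692/5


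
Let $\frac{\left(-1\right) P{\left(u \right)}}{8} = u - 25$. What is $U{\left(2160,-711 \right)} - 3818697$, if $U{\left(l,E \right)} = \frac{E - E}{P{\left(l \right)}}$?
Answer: $-3818697$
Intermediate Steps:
$P{\left(u \right)} = 200 - 8 u$ ($P{\left(u \right)} = - 8 \left(u - 25\right) = - 8 \left(-25 + u\right) = 200 - 8 u$)
$U{\left(l,E \right)} = 0$ ($U{\left(l,E \right)} = \frac{E - E}{200 - 8 l} = \frac{0}{200 - 8 l} = 0$)
$U{\left(2160,-711 \right)} - 3818697 = 0 - 3818697 = -3818697$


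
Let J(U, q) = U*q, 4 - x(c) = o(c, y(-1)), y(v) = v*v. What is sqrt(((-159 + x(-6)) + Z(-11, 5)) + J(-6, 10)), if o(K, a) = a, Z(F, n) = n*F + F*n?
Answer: I*sqrt(326) ≈ 18.055*I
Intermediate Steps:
Z(F, n) = 2*F*n (Z(F, n) = F*n + F*n = 2*F*n)
y(v) = v**2
x(c) = 3 (x(c) = 4 - 1*(-1)**2 = 4 - 1*1 = 4 - 1 = 3)
sqrt(((-159 + x(-6)) + Z(-11, 5)) + J(-6, 10)) = sqrt(((-159 + 3) + 2*(-11)*5) - 6*10) = sqrt((-156 - 110) - 60) = sqrt(-266 - 60) = sqrt(-326) = I*sqrt(326)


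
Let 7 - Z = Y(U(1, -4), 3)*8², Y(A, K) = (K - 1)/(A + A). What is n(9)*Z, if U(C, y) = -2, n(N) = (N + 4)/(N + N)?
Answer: 169/6 ≈ 28.167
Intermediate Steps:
n(N) = (4 + N)/(2*N) (n(N) = (4 + N)/((2*N)) = (4 + N)*(1/(2*N)) = (4 + N)/(2*N))
Y(A, K) = (-1 + K)/(2*A) (Y(A, K) = (-1 + K)/((2*A)) = (-1 + K)*(1/(2*A)) = (-1 + K)/(2*A))
Z = 39 (Z = 7 - (½)*(-1 + 3)/(-2)*8² = 7 - (½)*(-½)*2*64 = 7 - (-1)*64/2 = 7 - 1*(-32) = 7 + 32 = 39)
n(9)*Z = ((½)*(4 + 9)/9)*39 = ((½)*(⅑)*13)*39 = (13/18)*39 = 169/6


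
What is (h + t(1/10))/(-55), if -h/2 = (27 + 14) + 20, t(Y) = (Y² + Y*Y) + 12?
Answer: 5499/2750 ≈ 1.9996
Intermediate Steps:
t(Y) = 12 + 2*Y² (t(Y) = (Y² + Y²) + 12 = 2*Y² + 12 = 12 + 2*Y²)
h = -122 (h = -2*((27 + 14) + 20) = -2*(41 + 20) = -2*61 = -122)
(h + t(1/10))/(-55) = (-122 + (12 + 2*(1/10)²))/(-55) = -(-122 + (12 + 2*(⅒)²))/55 = -(-122 + (12 + 2*(1/100)))/55 = -(-122 + (12 + 1/50))/55 = -(-122 + 601/50)/55 = -1/55*(-5499/50) = 5499/2750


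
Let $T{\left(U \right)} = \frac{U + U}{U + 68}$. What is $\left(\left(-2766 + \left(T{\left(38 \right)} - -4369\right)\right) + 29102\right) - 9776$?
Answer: $\frac{1109275}{53} \approx 20930.0$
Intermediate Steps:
$T{\left(U \right)} = \frac{2 U}{68 + U}$
$\left(\left(-2766 + \left(T{\left(38 \right)} - -4369\right)\right) + 29102\right) - 9776 = \left(\left(-2766 + \left(2 \cdot 38 \frac{1}{68 + 38} - -4369\right)\right) + 29102\right) - 9776 = \left(\left(-2766 + \left(2 \cdot 38 \cdot \frac{1}{106} + 4369\right)\right) + 29102\right) - 9776 = \left(\left(-2766 + \left(\frac{38}{53} + 4369\right)\right) + 29102\right) - 9776 = \left(\left(-2766 + \frac{231595}{53}\right) + 29102\right) - 9776 = \left(\frac{84997}{53} + 29102\right) - 9776 = \frac{1627403}{53} - 9776 = \frac{1109275}{53}$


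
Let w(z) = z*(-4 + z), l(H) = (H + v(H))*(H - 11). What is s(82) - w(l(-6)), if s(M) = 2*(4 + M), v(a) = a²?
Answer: -261968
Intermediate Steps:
l(H) = (-11 + H)*(H + H²) (l(H) = (H + H²)*(H - 11) = (H + H²)*(-11 + H) = (-11 + H)*(H + H²))
s(M) = 8 + 2*M
s(82) - w(l(-6)) = (8 + 2*82) - (-6*(-11 + (-6)² - 10*(-6)))*(-4 - 6*(-11 + (-6)² - 10*(-6))) = (8 + 164) - (-6*(-11 + 36 + 60))*(-4 - 6*(-11 + 36 + 60)) = 172 - (-6*85)*(-4 - 6*85) = 172 - (-510)*(-4 - 510) = 172 - (-510)*(-514) = 172 - 1*262140 = 172 - 262140 = -261968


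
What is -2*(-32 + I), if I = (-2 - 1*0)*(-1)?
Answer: 60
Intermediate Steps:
I = 2 (I = (-2 + 0)*(-1) = -2*(-1) = 2)
-2*(-32 + I) = -2*(-32 + 2) = -2*(-30) = 60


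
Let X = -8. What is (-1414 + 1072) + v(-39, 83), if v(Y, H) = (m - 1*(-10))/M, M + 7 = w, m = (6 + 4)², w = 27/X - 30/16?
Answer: -17198/49 ≈ -350.98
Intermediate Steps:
w = -21/4 (w = 27/(-8) - 30/16 = 27*(-⅛) - 30*1/16 = -27/8 - 15/8 = -21/4 ≈ -5.2500)
m = 100 (m = 10² = 100)
M = -49/4 (M = -7 - 21/4 = -49/4 ≈ -12.250)
v(Y, H) = -440/49 (v(Y, H) = (100 - 1*(-10))/(-49/4) = (100 + 10)*(-4/49) = 110*(-4/49) = -440/49)
(-1414 + 1072) + v(-39, 83) = (-1414 + 1072) - 440/49 = -342 - 440/49 = -17198/49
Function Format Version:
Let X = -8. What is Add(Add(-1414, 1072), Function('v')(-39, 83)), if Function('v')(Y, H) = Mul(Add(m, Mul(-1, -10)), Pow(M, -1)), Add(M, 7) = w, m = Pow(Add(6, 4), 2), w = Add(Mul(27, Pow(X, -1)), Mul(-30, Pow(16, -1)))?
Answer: Rational(-17198, 49) ≈ -350.98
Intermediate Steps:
w = Rational(-21, 4) (w = Add(Mul(27, Pow(-8, -1)), Mul(-30, Pow(16, -1))) = Add(Mul(27, Rational(-1, 8)), Mul(-30, Rational(1, 16))) = Add(Rational(-27, 8), Rational(-15, 8)) = Rational(-21, 4) ≈ -5.2500)
m = 100 (m = Pow(10, 2) = 100)
M = Rational(-49, 4) (M = Add(-7, Rational(-21, 4)) = Rational(-49, 4) ≈ -12.250)
Function('v')(Y, H) = Rational(-440, 49) (Function('v')(Y, H) = Mul(Add(100, Mul(-1, -10)), Pow(Rational(-49, 4), -1)) = Mul(Add(100, 10), Rational(-4, 49)) = Mul(110, Rational(-4, 49)) = Rational(-440, 49))
Add(Add(-1414, 1072), Function('v')(-39, 83)) = Add(Add(-1414, 1072), Rational(-440, 49)) = Add(-342, Rational(-440, 49)) = Rational(-17198, 49)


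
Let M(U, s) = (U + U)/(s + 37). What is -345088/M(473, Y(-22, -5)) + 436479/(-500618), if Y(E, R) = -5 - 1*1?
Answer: -2677944052519/236792314 ≈ -11309.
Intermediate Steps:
Y(E, R) = -6 (Y(E, R) = -5 - 1 = -6)
M(U, s) = 2*U/(37 + s) (M(U, s) = (2*U)/(37 + s) = 2*U/(37 + s))
-345088/M(473, Y(-22, -5)) + 436479/(-500618) = -345088/(2*473/(37 - 6)) + 436479/(-500618) = -345088/(2*473/31) + 436479*(-1/500618) = -345088/(2*473*(1/31)) - 436479/500618 = -345088/946/31 - 436479/500618 = -345088*31/946 - 436479/500618 = -5348864/473 - 436479/500618 = -2677944052519/236792314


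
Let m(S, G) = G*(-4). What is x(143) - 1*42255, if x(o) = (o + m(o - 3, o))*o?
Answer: -103602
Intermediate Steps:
m(S, G) = -4*G
x(o) = -3*o² (x(o) = (o - 4*o)*o = (-3*o)*o = -3*o²)
x(143) - 1*42255 = -3*143² - 1*42255 = -3*20449 - 42255 = -61347 - 42255 = -103602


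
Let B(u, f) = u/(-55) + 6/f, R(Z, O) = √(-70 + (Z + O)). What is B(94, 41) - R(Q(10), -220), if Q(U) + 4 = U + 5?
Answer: -3524/2255 - 3*I*√31 ≈ -1.5627 - 16.703*I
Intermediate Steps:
Q(U) = 1 + U (Q(U) = -4 + (U + 5) = -4 + (5 + U) = 1 + U)
R(Z, O) = √(-70 + O + Z) (R(Z, O) = √(-70 + (O + Z)) = √(-70 + O + Z))
B(u, f) = 6/f - u/55 (B(u, f) = u*(-1/55) + 6/f = -u/55 + 6/f = 6/f - u/55)
B(94, 41) - R(Q(10), -220) = (6/41 - 1/55*94) - √(-70 - 220 + (1 + 10)) = (6*(1/41) - 94/55) - √(-70 - 220 + 11) = (6/41 - 94/55) - √(-279) = -3524/2255 - 3*I*√31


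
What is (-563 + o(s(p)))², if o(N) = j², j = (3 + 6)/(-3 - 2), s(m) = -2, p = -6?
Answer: 195832036/625 ≈ 3.1333e+5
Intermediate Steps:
j = -9/5 (j = 9/(-5) = 9*(-⅕) = -9/5 ≈ -1.8000)
o(N) = 81/25 (o(N) = (-9/5)² = 81/25)
(-563 + o(s(p)))² = (-563 + 81/25)² = (-13994/25)² = 195832036/625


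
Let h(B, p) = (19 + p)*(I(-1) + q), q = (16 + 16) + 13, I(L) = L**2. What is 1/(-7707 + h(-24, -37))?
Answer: -1/8535 ≈ -0.00011716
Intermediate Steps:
q = 45 (q = 32 + 13 = 45)
h(B, p) = 874 + 46*p (h(B, p) = (19 + p)*((-1)**2 + 45) = (19 + p)*(1 + 45) = (19 + p)*46 = 874 + 46*p)
1/(-7707 + h(-24, -37)) = 1/(-7707 + (874 + 46*(-37))) = 1/(-7707 + (874 - 1702)) = 1/(-7707 - 828) = 1/(-8535) = -1/8535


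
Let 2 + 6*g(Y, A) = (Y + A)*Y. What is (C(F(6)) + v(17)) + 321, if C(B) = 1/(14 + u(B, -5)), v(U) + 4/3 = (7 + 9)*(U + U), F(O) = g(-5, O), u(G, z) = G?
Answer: 199525/231 ≈ 863.74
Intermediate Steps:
g(Y, A) = -⅓ + Y*(A + Y)/6 (g(Y, A) = -⅓ + ((Y + A)*Y)/6 = -⅓ + ((A + Y)*Y)/6 = -⅓ + (Y*(A + Y))/6 = -⅓ + Y*(A + Y)/6)
F(O) = 23/6 - 5*O/6 (F(O) = -⅓ + (⅙)*(-5)² + (⅙)*O*(-5) = -⅓ + (⅙)*25 - 5*O/6 = -⅓ + 25/6 - 5*O/6 = 23/6 - 5*O/6)
v(U) = -4/3 + 32*U (v(U) = -4/3 + (7 + 9)*(U + U) = -4/3 + 16*(2*U) = -4/3 + 32*U)
C(B) = 1/(14 + B)
(C(F(6)) + v(17)) + 321 = (1/(14 + (23/6 - ⅚*6)) + (-4/3 + 32*17)) + 321 = (1/(14 + (23/6 - 5)) + (-4/3 + 544)) + 321 = (1/(14 - 7/6) + 1628/3) + 321 = (1/(77/6) + 1628/3) + 321 = (6/77 + 1628/3) + 321 = 125374/231 + 321 = 199525/231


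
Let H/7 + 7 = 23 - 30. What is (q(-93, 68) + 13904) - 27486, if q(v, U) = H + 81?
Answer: -13599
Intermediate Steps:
H = -98 (H = -49 + 7*(23 - 30) = -49 + 7*(-7) = -49 - 49 = -98)
q(v, U) = -17 (q(v, U) = -98 + 81 = -17)
(q(-93, 68) + 13904) - 27486 = (-17 + 13904) - 27486 = 13887 - 27486 = -13599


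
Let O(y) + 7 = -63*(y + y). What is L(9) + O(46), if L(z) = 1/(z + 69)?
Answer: -452633/78 ≈ -5803.0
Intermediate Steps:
O(y) = -7 - 126*y (O(y) = -7 - 63*(y + y) = -7 - 126*y)
L(z) = 1/(69 + z)
L(9) + O(46) = 1/(69 + 9) + (-7 - 126*46) = 1/78 + (-7 - 5796) = 1/78 - 5803 = -452633/78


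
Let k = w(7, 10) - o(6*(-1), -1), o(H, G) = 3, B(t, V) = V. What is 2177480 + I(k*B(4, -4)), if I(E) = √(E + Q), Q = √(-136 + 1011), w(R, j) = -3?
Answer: 2177480 + √(24 + 5*√35) ≈ 2.1775e+6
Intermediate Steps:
Q = 5*√35 (Q = √875 = 5*√35 ≈ 29.580)
k = -6 (k = -3 - 1*3 = -3 - 3 = -6)
I(E) = √(E + 5*√35)
2177480 + I(k*B(4, -4)) = 2177480 + √(-6*(-4) + 5*√35) = 2177480 + √(24 + 5*√35)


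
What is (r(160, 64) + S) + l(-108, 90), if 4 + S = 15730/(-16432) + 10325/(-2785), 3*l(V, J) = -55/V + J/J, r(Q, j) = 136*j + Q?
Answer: 252514881553/28513944 ≈ 8855.8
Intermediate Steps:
r(Q, j) = Q + 136*j
l(V, J) = ⅓ - 55/(3*V) (l(V, J) = (-55/V + J/J)/3 = (-55/V + 1)/3 = (1 - 55/V)/3 = ⅓ - 55/(3*V))
S = -3050161/352024 (S = -4 + (15730/(-16432) + 10325/(-2785)) = -4 + (15730*(-1/16432) + 10325*(-1/2785)) = -4 + (-605/632 - 2065/557) = -4 - 1642065/352024 = -3050161/352024 ≈ -8.6646)
(r(160, 64) + S) + l(-108, 90) = ((160 + 136*64) - 3050161/352024) + (⅓)*(-55 - 108)/(-108) = ((160 + 8704) - 3050161/352024) + (⅓)*(-1/108)*(-163) = (8864 - 3050161/352024) + 163/324 = 3117290575/352024 + 163/324 = 252514881553/28513944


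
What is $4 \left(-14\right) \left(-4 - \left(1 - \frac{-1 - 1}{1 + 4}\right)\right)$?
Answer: $\frac{1512}{5} \approx 302.4$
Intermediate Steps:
$4 \left(-14\right) \left(-4 - \left(1 - \frac{-1 - 1}{1 + 4}\right)\right) = - 56 \left(-4 - \left(1 + \frac{2}{5}\right)\right) = - 56 \left(-4 - \frac{7}{5}\right) = \left(-56\right) \left(- \frac{27}{5}\right) = \frac{1512}{5}$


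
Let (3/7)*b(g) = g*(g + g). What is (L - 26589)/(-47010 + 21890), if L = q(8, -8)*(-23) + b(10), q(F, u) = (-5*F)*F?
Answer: 56287/75360 ≈ 0.74691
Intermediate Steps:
b(g) = 14*g²/3 (b(g) = 7*(g*(g + g))/3 = 7*(g*(2*g))/3 = 7*(2*g²)/3 = 14*g²/3)
q(F, u) = -5*F²
L = 23480/3 (L = -5*8²*(-23) + (14/3)*10² = -5*64*(-23) + (14/3)*100 = -320*(-23) + 1400/3 = 7360 + 1400/3 = 23480/3 ≈ 7826.7)
(L - 26589)/(-47010 + 21890) = (23480/3 - 26589)/(-47010 + 21890) = -56287/3/(-25120) = -56287/3*(-1/25120) = 56287/75360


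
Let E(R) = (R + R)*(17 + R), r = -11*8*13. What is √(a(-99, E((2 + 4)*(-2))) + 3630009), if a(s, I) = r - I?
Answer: √3628985 ≈ 1905.0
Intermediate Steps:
r = -1144 (r = -88*13 = -1144)
E(R) = 2*R*(17 + R) (E(R) = (2*R)*(17 + R) = 2*R*(17 + R))
a(s, I) = -1144 - I
√(a(-99, E((2 + 4)*(-2))) + 3630009) = √((-1144 - 2*(2 + 4)*(-2)*(17 + (2 + 4)*(-2))) + 3630009) = √((-1144 - 2*6*(-2)*(17 + 6*(-2))) + 3630009) = √((-1144 - 2*(-12)*(17 - 12)) + 3630009) = √((-1144 - 2*(-12)*5) + 3630009) = √((-1144 - 1*(-120)) + 3630009) = √((-1144 + 120) + 3630009) = √(-1024 + 3630009) = √3628985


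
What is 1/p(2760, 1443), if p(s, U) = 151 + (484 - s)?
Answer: -1/2125 ≈ -0.00047059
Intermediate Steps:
p(s, U) = 635 - s
1/p(2760, 1443) = 1/(635 - 1*2760) = 1/(635 - 2760) = 1/(-2125) = -1/2125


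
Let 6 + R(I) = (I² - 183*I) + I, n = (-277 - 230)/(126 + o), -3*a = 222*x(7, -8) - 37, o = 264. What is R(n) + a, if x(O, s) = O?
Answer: -82013/300 ≈ -273.38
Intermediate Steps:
a = -1517/3 (a = -(222*7 - 37)/3 = -(1554 - 37)/3 = -⅓*1517 = -1517/3 ≈ -505.67)
n = -13/10 (n = (-277 - 230)/(126 + 264) = -507/390 = -507*1/390 = -13/10 ≈ -1.3000)
R(I) = -6 + I² - 182*I (R(I) = -6 + ((I² - 183*I) + I) = -6 + (I² - 182*I) = -6 + I² - 182*I)
R(n) + a = (-6 + (-13/10)² - 182*(-13/10)) - 1517/3 = (-6 + 169/100 + 1183/5) - 1517/3 = 23229/100 - 1517/3 = -82013/300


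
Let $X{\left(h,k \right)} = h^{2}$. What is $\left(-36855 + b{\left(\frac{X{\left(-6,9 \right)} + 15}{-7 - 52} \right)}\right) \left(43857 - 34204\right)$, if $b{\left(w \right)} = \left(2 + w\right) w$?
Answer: $- \frac{1238438121816}{3481} \approx -3.5577 \cdot 10^{8}$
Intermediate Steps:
$b{\left(w \right)} = w \left(2 + w\right)$
$\left(-36855 + b{\left(\frac{X{\left(-6,9 \right)} + 15}{-7 - 52} \right)}\right) \left(43857 - 34204\right) = \left(-36855 + \frac{\left(-6\right)^{2} + 15}{-7 - 52} \left(2 + \frac{\left(-6\right)^{2} + 15}{-7 - 52}\right)\right) \left(43857 - 34204\right) = \left(-36855 + \frac{36 + 15}{-59} \left(2 + \frac{36 + 15}{-59}\right)\right) 9653 = \left(-36855 + 51 \left(- \frac{1}{59}\right) \left(2 + 51 \left(- \frac{1}{59}\right)\right)\right) 9653 = \left(-36855 - \frac{51 \left(2 - \frac{51}{59}\right)}{59}\right) 9653 = \left(-36855 - \frac{3417}{3481}\right) 9653 = \left(- \frac{128295672}{3481}\right) 9653 = - \frac{1238438121816}{3481}$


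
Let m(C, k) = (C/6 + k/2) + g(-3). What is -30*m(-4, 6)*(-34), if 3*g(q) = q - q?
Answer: 2380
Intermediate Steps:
g(q) = 0 (g(q) = (q - q)/3 = (⅓)*0 = 0)
m(C, k) = k/2 + C/6 (m(C, k) = (C/6 + k/2) + 0 = (k/2 + C/6) + 0 = k/2 + C/6)
-30*m(-4, 6)*(-34) = -30*((½)*6 + (⅙)*(-4))*(-34) = -30*(3 - ⅔)*(-34) = -30*7/3*(-34) = -70*(-34) = 2380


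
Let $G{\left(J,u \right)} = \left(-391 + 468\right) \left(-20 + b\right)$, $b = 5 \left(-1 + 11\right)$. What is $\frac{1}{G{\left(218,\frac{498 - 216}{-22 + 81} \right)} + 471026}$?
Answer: $\frac{1}{473336} \approx 2.1127 \cdot 10^{-6}$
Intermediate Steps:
$b = 50$ ($b = 5 \cdot 10 = 50$)
$G{\left(J,u \right)} = 2310$ ($G{\left(J,u \right)} = \left(-391 + 468\right) \left(-20 + 50\right) = 77 \cdot 30 = 2310$)
$\frac{1}{G{\left(218,\frac{498 - 216}{-22 + 81} \right)} + 471026} = \frac{1}{2310 + 471026} = \frac{1}{473336}$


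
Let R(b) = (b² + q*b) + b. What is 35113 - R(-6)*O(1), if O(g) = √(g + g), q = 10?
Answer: 35113 + 30*√2 ≈ 35155.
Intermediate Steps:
R(b) = b² + 11*b (R(b) = (b² + 10*b) + b = b² + 11*b)
O(g) = √2*√g (O(g) = √(2*g) = √2*√g)
35113 - R(-6)*O(1) = 35113 - (-6*(11 - 6))*√2*√1 = 35113 - (-6*5)*√2*1 = 35113 - (-30)*√2 = 35113 + 30*√2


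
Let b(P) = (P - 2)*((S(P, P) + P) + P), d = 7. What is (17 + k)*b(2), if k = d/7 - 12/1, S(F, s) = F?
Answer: 0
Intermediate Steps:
b(P) = 3*P*(-2 + P) (b(P) = (P - 2)*((P + P) + P) = (-2 + P)*(2*P + P) = (-2 + P)*(3*P) = 3*P*(-2 + P))
k = -11 (k = 7/7 - 12/1 = 7*(⅐) - 12*1 = 1 - 12 = -11)
(17 + k)*b(2) = (17 - 11)*(3*2*(-2 + 2)) = 6*(3*2*0) = 6*0 = 0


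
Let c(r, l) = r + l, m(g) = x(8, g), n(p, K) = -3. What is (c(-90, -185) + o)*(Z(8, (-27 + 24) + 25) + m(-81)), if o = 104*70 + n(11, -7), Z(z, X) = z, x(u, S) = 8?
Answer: 112032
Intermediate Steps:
m(g) = 8
o = 7277 (o = 104*70 - 3 = 7280 - 3 = 7277)
c(r, l) = l + r
(c(-90, -185) + o)*(Z(8, (-27 + 24) + 25) + m(-81)) = ((-185 - 90) + 7277)*(8 + 8) = (-275 + 7277)*16 = 7002*16 = 112032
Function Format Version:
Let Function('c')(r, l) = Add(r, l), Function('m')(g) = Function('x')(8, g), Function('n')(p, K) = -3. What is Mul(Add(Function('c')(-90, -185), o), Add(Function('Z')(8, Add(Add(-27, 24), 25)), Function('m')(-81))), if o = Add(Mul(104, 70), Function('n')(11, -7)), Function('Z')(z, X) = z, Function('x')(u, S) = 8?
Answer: 112032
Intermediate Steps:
Function('m')(g) = 8
o = 7277 (o = Add(Mul(104, 70), -3) = Add(7280, -3) = 7277)
Function('c')(r, l) = Add(l, r)
Mul(Add(Function('c')(-90, -185), o), Add(Function('Z')(8, Add(Add(-27, 24), 25)), Function('m')(-81))) = Mul(Add(Add(-185, -90), 7277), Add(8, 8)) = Mul(Add(-275, 7277), 16) = Mul(7002, 16) = 112032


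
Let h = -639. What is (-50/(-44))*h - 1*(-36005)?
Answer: 776135/22 ≈ 35279.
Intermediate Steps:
(-50/(-44))*h - 1*(-36005) = -50/(-44)*(-639) - 1*(-36005) = -50*(-1/44)*(-639) + 36005 = (25/22)*(-639) + 36005 = -15975/22 + 36005 = 776135/22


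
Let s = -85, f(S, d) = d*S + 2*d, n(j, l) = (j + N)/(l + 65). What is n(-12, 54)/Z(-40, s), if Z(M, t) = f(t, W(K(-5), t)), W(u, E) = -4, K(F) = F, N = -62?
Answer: -37/19754 ≈ -0.0018730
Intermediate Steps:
n(j, l) = (-62 + j)/(65 + l) (n(j, l) = (j - 62)/(l + 65) = (-62 + j)/(65 + l))
f(S, d) = 2*d + S*d (f(S, d) = S*d + 2*d = 2*d + S*d)
Z(M, t) = -8 - 4*t (Z(M, t) = -4*(2 + t) = -8 - 4*t)
n(-12, 54)/Z(-40, s) = ((-62 - 12)/(65 + 54))/(-8 - 4*(-85)) = (-74/119)/(-8 + 340) = ((1/119)*(-74))/332 = -74/119*1/332 = -37/19754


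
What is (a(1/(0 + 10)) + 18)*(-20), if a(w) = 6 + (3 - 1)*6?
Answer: -720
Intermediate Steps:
a(w) = 18 (a(w) = 6 + 2*6 = 6 + 12 = 18)
(a(1/(0 + 10)) + 18)*(-20) = (18 + 18)*(-20) = 36*(-20) = -720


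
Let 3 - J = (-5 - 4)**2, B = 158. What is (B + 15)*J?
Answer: -13494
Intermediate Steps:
J = -78 (J = 3 - (-5 - 4)**2 = 3 - 1*(-9)**2 = 3 - 1*81 = 3 - 81 = -78)
(B + 15)*J = (158 + 15)*(-78) = 173*(-78) = -13494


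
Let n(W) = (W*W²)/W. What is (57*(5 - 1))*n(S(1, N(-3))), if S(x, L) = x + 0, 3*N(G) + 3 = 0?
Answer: 228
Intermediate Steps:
N(G) = -1 (N(G) = -1 + (⅓)*0 = -1 + 0 = -1)
S(x, L) = x
n(W) = W² (n(W) = W³/W = W²)
(57*(5 - 1))*n(S(1, N(-3))) = (57*(5 - 1))*1² = (57*4)*1 = 228*1 = 228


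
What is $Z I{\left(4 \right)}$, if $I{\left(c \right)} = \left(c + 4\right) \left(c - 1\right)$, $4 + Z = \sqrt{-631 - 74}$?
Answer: $-96 + 24 i \sqrt{705} \approx -96.0 + 637.24 i$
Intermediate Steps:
$Z = -4 + i \sqrt{705}$ ($Z = -4 + \sqrt{-631 - 74} = -4 + \sqrt{-705} = -4 + i \sqrt{705} \approx -4.0 + 26.552 i$)
$I{\left(c \right)} = \left(-1 + c\right) \left(4 + c\right)$ ($I{\left(c \right)} = \left(4 + c\right) \left(-1 + c\right) = \left(-1 + c\right) \left(4 + c\right)$)
$Z I{\left(4 \right)} = \left(-4 + i \sqrt{705}\right) \left(-4 + 4^{2} + 3 \cdot 4\right) = \left(-4 + i \sqrt{705}\right) \left(-4 + 16 + 12\right) = \left(-4 + i \sqrt{705}\right) 24 = -96 + 24 i \sqrt{705}$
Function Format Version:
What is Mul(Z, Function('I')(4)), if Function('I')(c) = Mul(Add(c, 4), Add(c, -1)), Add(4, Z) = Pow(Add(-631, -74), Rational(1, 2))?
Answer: Add(-96, Mul(24, I, Pow(705, Rational(1, 2)))) ≈ Add(-96.000, Mul(637.24, I))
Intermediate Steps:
Z = Add(-4, Mul(I, Pow(705, Rational(1, 2)))) (Z = Add(-4, Pow(Add(-631, -74), Rational(1, 2))) = Add(-4, Pow(-705, Rational(1, 2))) = Add(-4, Mul(I, Pow(705, Rational(1, 2)))) ≈ Add(-4.0000, Mul(26.552, I)))
Function('I')(c) = Mul(Add(-1, c), Add(4, c)) (Function('I')(c) = Mul(Add(4, c), Add(-1, c)) = Mul(Add(-1, c), Add(4, c)))
Mul(Z, Function('I')(4)) = Mul(Add(-4, Mul(I, Pow(705, Rational(1, 2)))), Add(-4, Pow(4, 2), Mul(3, 4))) = Mul(Add(-4, Mul(I, Pow(705, Rational(1, 2)))), Add(-4, 16, 12)) = Mul(Add(-4, Mul(I, Pow(705, Rational(1, 2)))), 24) = Add(-96, Mul(24, I, Pow(705, Rational(1, 2))))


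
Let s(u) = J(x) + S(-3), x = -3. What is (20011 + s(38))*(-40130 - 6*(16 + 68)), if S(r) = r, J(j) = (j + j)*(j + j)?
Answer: -814467896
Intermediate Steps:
J(j) = 4*j² (J(j) = (2*j)*(2*j) = 4*j²)
s(u) = 33 (s(u) = 4*(-3)² - 3 = 4*9 - 3 = 36 - 3 = 33)
(20011 + s(38))*(-40130 - 6*(16 + 68)) = (20011 + 33)*(-40130 - 6*(16 + 68)) = 20044*(-40130 - 6*84) = 20044*(-40130 - 504) = 20044*(-40634) = -814467896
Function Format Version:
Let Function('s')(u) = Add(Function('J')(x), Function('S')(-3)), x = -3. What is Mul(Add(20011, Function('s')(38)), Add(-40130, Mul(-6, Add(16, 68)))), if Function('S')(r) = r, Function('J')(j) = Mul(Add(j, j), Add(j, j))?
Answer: -814467896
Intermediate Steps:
Function('J')(j) = Mul(4, Pow(j, 2)) (Function('J')(j) = Mul(Mul(2, j), Mul(2, j)) = Mul(4, Pow(j, 2)))
Function('s')(u) = 33 (Function('s')(u) = Add(Mul(4, Pow(-3, 2)), -3) = Add(Mul(4, 9), -3) = Add(36, -3) = 33)
Mul(Add(20011, Function('s')(38)), Add(-40130, Mul(-6, Add(16, 68)))) = Mul(Add(20011, 33), Add(-40130, Mul(-6, Add(16, 68)))) = Mul(20044, Add(-40130, Mul(-6, 84))) = Mul(20044, Add(-40130, -504)) = Mul(20044, -40634) = -814467896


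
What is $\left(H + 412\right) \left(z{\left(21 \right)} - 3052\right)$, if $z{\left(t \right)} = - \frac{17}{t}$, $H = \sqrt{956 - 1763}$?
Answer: $- \frac{26412908}{21} - \frac{64109 i \sqrt{807}}{21} \approx -1.2578 \cdot 10^{6} - 86723.0 i$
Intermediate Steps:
$H = i \sqrt{807}$ ($H = \sqrt{-807} = i \sqrt{807} \approx 28.408 i$)
$\left(H + 412\right) \left(z{\left(21 \right)} - 3052\right) = \left(i \sqrt{807} + 412\right) \left(- \frac{17}{21} - 3052\right) = \left(412 + i \sqrt{807}\right) \left(\left(-17\right) \frac{1}{21} - 3052\right) = \left(412 + i \sqrt{807}\right) \left(- \frac{17}{21} - 3052\right) = \left(412 + i \sqrt{807}\right) \left(- \frac{64109}{21}\right) = - \frac{26412908}{21} - \frac{64109 i \sqrt{807}}{21}$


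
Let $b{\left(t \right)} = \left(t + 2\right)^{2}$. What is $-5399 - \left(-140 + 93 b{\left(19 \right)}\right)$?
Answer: $-46272$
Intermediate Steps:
$b{\left(t \right)} = \left(2 + t\right)^{2}$
$-5399 - \left(-140 + 93 b{\left(19 \right)}\right) = -5399 + \left(20 \cdot 7 - 93 \left(2 + 19\right)^{2}\right) = -5399 + \left(140 - 93 \cdot 21^{2}\right) = -5399 + \left(140 - 41013\right) = -5399 - 40873 = -46272$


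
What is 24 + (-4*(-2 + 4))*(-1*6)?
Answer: 72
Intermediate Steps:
24 + (-4*(-2 + 4))*(-1*6) = 24 - 4*2*(-6) = 24 - 8*(-6) = 24 + 48 = 72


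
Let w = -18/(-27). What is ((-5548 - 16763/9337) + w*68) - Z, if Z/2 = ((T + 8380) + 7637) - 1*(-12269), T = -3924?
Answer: -1518993449/28011 ≈ -54228.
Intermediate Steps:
w = ⅔ (w = -18*(-1/27) = ⅔ ≈ 0.66667)
Z = 48724 (Z = 2*(((-3924 + 8380) + 7637) - 1*(-12269)) = 2*((4456 + 7637) + 12269) = 2*(12093 + 12269) = 2*24362 = 48724)
((-5548 - 16763/9337) + w*68) - Z = ((-5548 - 16763/9337) + (⅔)*68) - 1*48724 = ((-5548 - 16763*1/9337) + 136/3) - 48724 = ((-5548 - 16763/9337) + 136/3) - 48724 = (-51818439/9337 + 136/3) - 48724 = -154185485/28011 - 48724 = -1518993449/28011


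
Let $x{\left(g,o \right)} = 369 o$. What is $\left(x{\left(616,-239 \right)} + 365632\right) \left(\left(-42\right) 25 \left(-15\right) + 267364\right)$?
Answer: $78547431274$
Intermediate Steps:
$\left(x{\left(616,-239 \right)} + 365632\right) \left(\left(-42\right) 25 \left(-15\right) + 267364\right) = \left(369 \left(-239\right) + 365632\right) \left(\left(-42\right) 25 \left(-15\right) + 267364\right) = \left(-88191 + 365632\right) \left(\left(-1050\right) \left(-15\right) + 267364\right) = 277441 \left(15750 + 267364\right) = 277441 \cdot 283114 = 78547431274$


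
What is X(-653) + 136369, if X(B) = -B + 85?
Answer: 137107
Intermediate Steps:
X(B) = 85 - B
X(-653) + 136369 = (85 - 1*(-653)) + 136369 = (85 + 653) + 136369 = 738 + 136369 = 137107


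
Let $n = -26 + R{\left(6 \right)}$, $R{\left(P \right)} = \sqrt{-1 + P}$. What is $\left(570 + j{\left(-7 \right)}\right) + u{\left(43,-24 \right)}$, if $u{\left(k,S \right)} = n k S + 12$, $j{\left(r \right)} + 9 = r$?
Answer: $27398 - 1032 \sqrt{5} \approx 25090.0$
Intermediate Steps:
$j{\left(r \right)} = -9 + r$
$n = -26 + \sqrt{5}$ ($n = -26 + \sqrt{-1 + 6} = -26 + \sqrt{5} \approx -23.764$)
$u{\left(k,S \right)} = 12 + S k \left(-26 + \sqrt{5}\right)$ ($u{\left(k,S \right)} = \left(-26 + \sqrt{5}\right) k S + 12 = k \left(-26 + \sqrt{5}\right) S + 12 = S k \left(-26 + \sqrt{5}\right) + 12 = 12 + S k \left(-26 + \sqrt{5}\right)$)
$\left(570 + j{\left(-7 \right)}\right) + u{\left(43,-24 \right)} = \left(570 - 16\right) - \left(-12 - 1032 \left(26 - \sqrt{5}\right)\right) = \left(570 - 16\right) + \left(12 + \left(26832 - 1032 \sqrt{5}\right)\right) = 554 + \left(26844 - 1032 \sqrt{5}\right) = 27398 - 1032 \sqrt{5}$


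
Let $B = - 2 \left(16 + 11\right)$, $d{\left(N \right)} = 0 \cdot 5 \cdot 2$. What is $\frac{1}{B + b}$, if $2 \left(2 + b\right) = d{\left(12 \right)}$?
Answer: $- \frac{1}{56} \approx -0.017857$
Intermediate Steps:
$d{\left(N \right)} = 0$ ($d{\left(N \right)} = 0 \cdot 2 = 0$)
$b = -2$ ($b = -2 + \frac{1}{2} \cdot 0 = -2 + 0 = -2$)
$B = -54$ ($B = \left(-2\right) 27 = -54$)
$\frac{1}{B + b} = \frac{1}{-54 - 2} = \frac{1}{-56} = - \frac{1}{56}$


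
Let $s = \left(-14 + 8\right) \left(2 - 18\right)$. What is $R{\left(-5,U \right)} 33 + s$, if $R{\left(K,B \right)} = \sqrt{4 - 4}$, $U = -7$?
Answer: $96$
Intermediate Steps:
$R{\left(K,B \right)} = 0$ ($R{\left(K,B \right)} = \sqrt{0} = 0$)
$s = 96$ ($s = \left(-6\right) \left(-16\right) = 96$)
$R{\left(-5,U \right)} 33 + s = 0 \cdot 33 + 96 = 0 + 96 = 96$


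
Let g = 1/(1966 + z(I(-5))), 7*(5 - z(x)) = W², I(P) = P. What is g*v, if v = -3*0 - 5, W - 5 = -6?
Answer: -35/13796 ≈ -0.0025370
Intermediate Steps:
W = -1 (W = 5 - 6 = -1)
v = -5 (v = 0 - 5 = -5)
z(x) = 34/7 (z(x) = 5 - ⅐*(-1)² = 5 - ⅐*1 = 5 - ⅐ = 34/7)
g = 7/13796 (g = 1/(1966 + 34/7) = 1/(13796/7) = 7/13796 ≈ 0.00050739)
g*v = (7/13796)*(-5) = -35/13796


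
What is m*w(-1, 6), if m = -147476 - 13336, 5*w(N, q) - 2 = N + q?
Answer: -1125684/5 ≈ -2.2514e+5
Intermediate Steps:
w(N, q) = 2/5 + N/5 + q/5 (w(N, q) = 2/5 + (N + q)/5 = 2/5 + (N/5 + q/5) = 2/5 + N/5 + q/5)
m = -160812
m*w(-1, 6) = -160812*(2/5 + (1/5)*(-1) + (1/5)*6) = -160812*(2/5 - 1/5 + 6/5) = -160812*7/5 = -1125684/5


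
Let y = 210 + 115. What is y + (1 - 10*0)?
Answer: 326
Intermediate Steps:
y = 325
y + (1 - 10*0) = 325 + (1 - 10*0) = 325 + (1 + 0) = 325 + 1 = 326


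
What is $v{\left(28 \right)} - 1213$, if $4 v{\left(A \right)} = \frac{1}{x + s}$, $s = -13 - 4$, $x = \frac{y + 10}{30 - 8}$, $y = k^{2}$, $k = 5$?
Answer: $- \frac{822425}{678} \approx -1213.0$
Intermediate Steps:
$y = 25$ ($y = 5^{2} = 25$)
$x = \frac{35}{22}$ ($x = \frac{25 + 10}{30 - 8} = \frac{35}{30 - 8} = \frac{35}{22} \approx 1.5909$)
$s = -17$ ($s = -13 - 4 = -17$)
$v{\left(A \right)} = - \frac{11}{678}$ ($v{\left(A \right)} = \frac{1}{4 \left(\frac{35}{22} - 17\right)} = \frac{1}{4 \left(- \frac{339}{22}\right)} = \frac{1}{4} \left(- \frac{22}{339}\right) = - \frac{11}{678}$)
$v{\left(28 \right)} - 1213 = - \frac{11}{678} - 1213 = - \frac{822425}{678}$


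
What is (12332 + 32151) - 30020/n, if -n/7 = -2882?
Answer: 448685011/10087 ≈ 44482.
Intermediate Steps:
n = 20174 (n = -7*(-2882) = 20174)
(12332 + 32151) - 30020/n = (12332 + 32151) - 30020/20174 = 44483 - 30020*1/20174 = 44483 - 15010/10087 = 448685011/10087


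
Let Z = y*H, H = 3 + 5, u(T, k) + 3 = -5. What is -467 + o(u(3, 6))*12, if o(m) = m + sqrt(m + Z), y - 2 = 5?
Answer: -563 + 48*sqrt(3) ≈ -479.86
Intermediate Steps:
y = 7 (y = 2 + 5 = 7)
u(T, k) = -8 (u(T, k) = -3 - 5 = -8)
H = 8
Z = 56 (Z = 7*8 = 56)
o(m) = m + sqrt(56 + m) (o(m) = m + sqrt(m + 56) = m + sqrt(56 + m))
-467 + o(u(3, 6))*12 = -467 + (-8 + sqrt(56 - 8))*12 = -467 + (-8 + sqrt(48))*12 = -467 + (-8 + 4*sqrt(3))*12 = -467 + (-96 + 48*sqrt(3)) = -563 + 48*sqrt(3)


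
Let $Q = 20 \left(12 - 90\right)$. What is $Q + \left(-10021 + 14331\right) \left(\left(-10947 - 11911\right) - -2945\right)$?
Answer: $-85826590$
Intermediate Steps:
$Q = -1560$ ($Q = 20 \left(12 - 90\right) = 20 \left(-78\right) = -1560$)
$Q + \left(-10021 + 14331\right) \left(\left(-10947 - 11911\right) - -2945\right) = -1560 + \left(-10021 + 14331\right) \left(\left(-10947 - 11911\right) - -2945\right) = -1560 + 4310 \left(\left(-10947 - 11911\right) + 2945\right) = -1560 + 4310 \left(-22858 + 2945\right) = -1560 + 4310 \left(-19913\right) = -1560 - 85825030 = -85826590$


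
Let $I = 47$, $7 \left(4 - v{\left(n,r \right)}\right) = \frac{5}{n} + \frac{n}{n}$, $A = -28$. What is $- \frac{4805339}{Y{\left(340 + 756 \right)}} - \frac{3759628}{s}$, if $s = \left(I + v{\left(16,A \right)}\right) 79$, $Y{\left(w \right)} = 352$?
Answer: $- \frac{29982430259}{2055264} \approx -14588.0$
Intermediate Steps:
$v{\left(n,r \right)} = \frac{27}{7} - \frac{5}{7 n}$ ($v{\left(n,r \right)} = 4 - \frac{\frac{5}{n} + \frac{n}{n}}{7} = 4 - \frac{\frac{5}{n} + 1}{7} = 4 - \frac{1 + \frac{5}{n}}{7} = 4 - \left(\frac{1}{7} + \frac{5}{7 n}\right) = \frac{27}{7} - \frac{5}{7 n}$)
$s = \frac{64227}{16}$ ($s = \left(47 + \frac{-5 + 27 \cdot 16}{7 \cdot 16}\right) 79 = \left(47 + \frac{1}{7} \cdot \frac{1}{16} \left(-5 + 432\right)\right) 79 = \left(47 + \frac{1}{7} \cdot \frac{1}{16} \cdot 427\right) 79 = \left(47 + \frac{61}{16}\right) 79 = \frac{813}{16} \cdot 79 = \frac{64227}{16} \approx 4014.2$)
$- \frac{4805339}{Y{\left(340 + 756 \right)}} - \frac{3759628}{s} = - \frac{4805339}{352} - \frac{3759628}{\frac{64227}{16}} = \left(-4805339\right) \frac{1}{352} - \frac{60154048}{64227} = - \frac{436849}{32} - \frac{60154048}{64227} = - \frac{29982430259}{2055264}$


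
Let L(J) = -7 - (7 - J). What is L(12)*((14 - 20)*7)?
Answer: 84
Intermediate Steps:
L(J) = -14 + J (L(J) = -7 + (-7 + J) = -14 + J)
L(12)*((14 - 20)*7) = (-14 + 12)*((14 - 20)*7) = -(-12)*7 = -2*(-42) = 84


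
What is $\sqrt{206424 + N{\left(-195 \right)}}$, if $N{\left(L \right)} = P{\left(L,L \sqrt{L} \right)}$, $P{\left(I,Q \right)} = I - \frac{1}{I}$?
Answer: $\frac{8 \sqrt{122529030}}{195} \approx 454.12$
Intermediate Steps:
$N{\left(L \right)} = L - \frac{1}{L}$
$\sqrt{206424 + N{\left(-195 \right)}} = \sqrt{206424 - \frac{38024}{195}} = \sqrt{\frac{40214656}{195}} = \frac{8 \sqrt{122529030}}{195}$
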